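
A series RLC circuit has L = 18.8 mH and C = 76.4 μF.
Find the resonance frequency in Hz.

Step 1 — Resonance condition Im(Z)=0 gives ω₀ = 1/√(LC).
Step 2 — ω₀ = 1/√(0.0188·7.64e-05) = 834.4 rad/s.
Step 3 — f₀ = ω₀/(2π) = 132.8 Hz.

f₀ = 132.8 Hz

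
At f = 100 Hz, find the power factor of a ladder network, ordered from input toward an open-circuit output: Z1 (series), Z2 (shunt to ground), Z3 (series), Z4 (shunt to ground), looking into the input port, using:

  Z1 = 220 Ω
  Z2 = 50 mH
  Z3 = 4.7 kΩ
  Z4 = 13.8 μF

Step 1 — Angular frequency: ω = 2π·f = 2π·100 = 628.3 rad/s.
Step 2 — Component impedances:
  Z1: Z = R = 220 Ω
  Z2: Z = jωL = j·628.3·0.05 = 0 + j31.42 Ω
  Z3: Z = R = 4700 Ω
  Z4: Z = 1/(jωC) = -j/(ω·C) = 0 - j115.3 Ω
Step 3 — Ladder network (open output): work backward from the far end, alternating series and parallel combinations. Z_in = 220.2 + j31.42 Ω = 222.4∠8.1° Ω.
Step 4 — Power factor: PF = cos(φ) = Re(Z)/|Z| = 220.21/222.44 = 0.99.
Step 5 — Type: Im(Z) = 31.42 ⇒ lagging (phase φ = 8.1°).

PF = 0.99 (lagging, φ = 8.1°)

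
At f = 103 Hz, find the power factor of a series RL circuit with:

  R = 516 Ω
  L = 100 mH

Step 1 — Angular frequency: ω = 2π·f = 2π·103 = 647.2 rad/s.
Step 2 — Component impedances:
  R: Z = R = 516 Ω
  L: Z = jωL = j·647.2·0.1 = 0 + j64.72 Ω
Step 3 — Series combination: Z_total = R + L = 516 + j64.72 Ω = 520∠7.1° Ω.
Step 4 — Power factor: PF = cos(φ) = Re(Z)/|Z| = 516/520.04 = 0.9922.
Step 5 — Type: Im(Z) = 64.72 ⇒ lagging (phase φ = 7.1°).

PF = 0.9922 (lagging, φ = 7.1°)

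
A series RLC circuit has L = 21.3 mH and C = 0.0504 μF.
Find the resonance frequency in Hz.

Step 1 — Resonance condition Im(Z)=0 gives ω₀ = 1/√(LC).
Step 2 — ω₀ = 1/√(0.0213·5.04e-08) = 3.052e+04 rad/s.
Step 3 — f₀ = ω₀/(2π) = 4858 Hz.

f₀ = 4858 Hz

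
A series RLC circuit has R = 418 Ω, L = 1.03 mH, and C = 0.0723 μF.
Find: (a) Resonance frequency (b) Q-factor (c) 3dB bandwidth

Step 1 — Resonance: ω₀ = 1/√(LC) = 1/√(0.00103·7.23e-08) = 1.159e+05 rad/s.
Step 2 — f₀ = ω₀/(2π) = 1.844e+04 Hz.
Step 3 — Series Q: Q = ω₀L/R = 1.159e+05·0.00103/418 = 0.2855.
Step 4 — Bandwidth: Δω = ω₀/Q = 4.058e+05 rad/s; BW = Δω/(2π) = 6.459e+04 Hz.

(a) f₀ = 1.844e+04 Hz  (b) Q = 0.2855  (c) BW = 6.459e+04 Hz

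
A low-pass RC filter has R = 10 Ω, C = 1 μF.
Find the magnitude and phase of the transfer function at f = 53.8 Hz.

Step 1 — Angular frequency: ω = 2π·53.8 = 338 rad/s.
Step 2 — Transfer function: H(jω) = 1/(1 + jωRC).
Step 3 — Denominator: 1 + jωRC = 1 + j·338·10·1e-06 = 1 + j0.00338.
Step 4 — H = 1 - j0.00338.
Step 5 — Magnitude: |H| = 1 (-0.0 dB); phase: φ = -0.2°.

|H| = 1 (-0.0 dB), φ = -0.2°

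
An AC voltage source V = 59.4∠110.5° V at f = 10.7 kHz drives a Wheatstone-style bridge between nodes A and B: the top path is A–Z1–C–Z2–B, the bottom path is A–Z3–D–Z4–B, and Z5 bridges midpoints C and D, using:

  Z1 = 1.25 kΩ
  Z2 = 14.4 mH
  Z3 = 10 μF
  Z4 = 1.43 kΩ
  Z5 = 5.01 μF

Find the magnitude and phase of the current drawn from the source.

Step 1 — Angular frequency: ω = 2π·f = 2π·1.07e+04 = 6.723e+04 rad/s.
Step 2 — Component impedances:
  Z1: Z = R = 1250 Ω
  Z2: Z = jωL = j·6.723e+04·0.0144 = 0 + j968.1 Ω
  Z3: Z = 1/(jωC) = -j/(ω·C) = 0 - j1.487 Ω
  Z4: Z = R = 1430 Ω
  Z5: Z = 1/(jωC) = -j/(ω·C) = 0 - j2.969 Ω
Step 3 — Bridge requires nodal analysis (the Z5 bridge couples midpoints C and D, so the two paths cannot be reduced to a simple series/parallel combination). Setting node B to ground and injecting 1 A at node A, the 3-node admittance system at A, C, D solves to V_A = Z_AB = 447.5 + j661.6 Ω = 798.8∠55.9° Ω.
Step 4 — Source phasor: V = 59.4∠110.5° V = -20.8 + j55.64 V.
Step 5 — Ohm's law: I = V / Z_total = (-20.8 + j55.64) / (447.5 + j661.6) = 0.0431 + j0.0606 A.
Step 6 — Convert to polar: |I| = 0.07437 A, ∠I = 54.6°.

I = 0.07437∠54.6° A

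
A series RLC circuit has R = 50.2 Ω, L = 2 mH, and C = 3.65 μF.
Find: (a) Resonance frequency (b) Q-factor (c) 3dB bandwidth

Step 1 — Resonance condition Im(Z)=0 gives ω₀ = 1/√(LC).
Step 2 — ω₀ = 1/√(0.002·3.65e-06) = 1.17e+04 rad/s.
Step 3 — f₀ = ω₀/(2π) = 1863 Hz.
Step 4 — Series Q: Q = ω₀L/R = 1.17e+04·0.002/50.2 = 0.4663.
Step 5 — 3dB bandwidth: Δω = ω₀/Q = 2.51e+04 rad/s; BW = Δω/(2π) = 3995 Hz.

(a) f₀ = 1863 Hz  (b) Q = 0.4663  (c) BW = 3995 Hz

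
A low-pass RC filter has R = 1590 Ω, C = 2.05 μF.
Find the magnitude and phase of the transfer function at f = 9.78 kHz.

Step 1 — Angular frequency: ω = 2π·9780 = 6.145e+04 rad/s.
Step 2 — Transfer function: H(jω) = 1/(1 + jωRC).
Step 3 — Denominator: 1 + jωRC = 1 + j·6.145e+04·1590·2.05e-06 = 1 + j200.3.
Step 4 — H = 2.493e-05 - j0.004993.
Step 5 — Magnitude: |H| = 0.004993 (-46.0 dB); phase: φ = -89.7°.

|H| = 0.004993 (-46.0 dB), φ = -89.7°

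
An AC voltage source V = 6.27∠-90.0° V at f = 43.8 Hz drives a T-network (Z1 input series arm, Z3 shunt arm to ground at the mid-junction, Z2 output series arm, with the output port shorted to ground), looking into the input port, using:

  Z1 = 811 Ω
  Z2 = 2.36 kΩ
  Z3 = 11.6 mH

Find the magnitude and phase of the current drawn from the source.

Step 1 — Angular frequency: ω = 2π·f = 2π·43.8 = 275.2 rad/s.
Step 2 — Component impedances:
  Z1: Z = R = 811 Ω
  Z2: Z = R = 2360 Ω
  Z3: Z = jωL = j·275.2·0.0116 = 0 + j3.192 Ω
Step 3 — With the output port shorted to ground, the output series arm Z2 runs from the junction to ground; the shunt arm Z3 also runs from the junction to ground. They appear in parallel: Z3 || Z2 = 0.004318 + j3.192 Ω.
Step 4 — Series with input arm Z1: Z_in = Z1 + (Z3 || Z2) = 811 + j3.192 Ω = 811∠0.2° Ω.
Step 5 — Source phasor: V = 6.27∠-90.0° V = 0 - j6.27 V.
Step 6 — Ohm's law: I = V / Z_total = (0 - j6.27) / (811 + j3.192) = -3.043e-05 - j0.007731 A.
Step 7 — Convert to polar: |I| = 0.007731 A, ∠I = -90.2°.

I = 0.007731∠-90.2° A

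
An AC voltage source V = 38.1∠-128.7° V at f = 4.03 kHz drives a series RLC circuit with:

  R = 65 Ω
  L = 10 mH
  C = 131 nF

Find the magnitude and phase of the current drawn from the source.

Step 1 — Angular frequency: ω = 2π·f = 2π·4030 = 2.532e+04 rad/s.
Step 2 — Component impedances:
  R: Z = R = 65 Ω
  L: Z = jωL = j·2.532e+04·0.01 = 0 + j253.2 Ω
  C: Z = 1/(jωC) = -j/(ω·C) = 0 - j301.5 Ω
Step 3 — Series combination: Z_total = R + L + C = 65 - j48.26 Ω = 80.96∠-36.6° Ω.
Step 4 — Source phasor: V = 38.1∠-128.7° V = -23.82 - j29.73 V.
Step 5 — Ohm's law: I = V / Z_total = (-23.82 - j29.73) / (65 - j48.26) = -0.01732 - j0.4703 A.
Step 6 — Convert to polar: |I| = 0.4706 A, ∠I = -92.1°.

I = 0.4706∠-92.1° A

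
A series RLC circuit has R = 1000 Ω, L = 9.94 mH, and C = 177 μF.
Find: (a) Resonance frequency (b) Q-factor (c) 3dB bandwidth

Step 1 — Resonance: ω₀ = 1/√(LC) = 1/√(0.00994·0.000177) = 753.9 rad/s.
Step 2 — f₀ = ω₀/(2π) = 120 Hz.
Step 3 — Series Q: Q = ω₀L/R = 753.9·0.00994/1000 = 0.007494.
Step 4 — Bandwidth: Δω = ω₀/Q = 1.006e+05 rad/s; BW = Δω/(2π) = 1.601e+04 Hz.

(a) f₀ = 120 Hz  (b) Q = 0.007494  (c) BW = 1.601e+04 Hz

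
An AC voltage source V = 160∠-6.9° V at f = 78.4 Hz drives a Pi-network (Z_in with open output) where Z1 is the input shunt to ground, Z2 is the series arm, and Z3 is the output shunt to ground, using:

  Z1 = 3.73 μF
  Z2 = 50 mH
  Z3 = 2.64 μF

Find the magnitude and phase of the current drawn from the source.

Step 1 — Angular frequency: ω = 2π·f = 2π·78.4 = 492.6 rad/s.
Step 2 — Component impedances:
  Z1: Z = 1/(jωC) = -j/(ω·C) = 0 - j544.2 Ω
  Z2: Z = jωL = j·492.6·0.05 = 0 + j24.63 Ω
  Z3: Z = 1/(jωC) = -j/(ω·C) = 0 - j769 Ω
Step 3 — With open output, the series arm Z2 and the output shunt Z3 appear in series to ground: Z2 + Z3 = 0 - j744.3 Ω.
Step 4 — Parallel with input shunt Z1: Z_in = Z1 || (Z2 + Z3) = 0 - j314.4 Ω = 314.4∠-90.0° Ω.
Step 5 — Source phasor: V = 160∠-6.9° V = 158.8 - j19.22 V.
Step 6 — Ohm's law: I = V / Z_total = (158.8 - j19.22) / (0 - j314.4) = 0.06114 + j0.5053 A.
Step 7 — Convert to polar: |I| = 0.5089 A, ∠I = 83.1°.

I = 0.5089∠83.1° A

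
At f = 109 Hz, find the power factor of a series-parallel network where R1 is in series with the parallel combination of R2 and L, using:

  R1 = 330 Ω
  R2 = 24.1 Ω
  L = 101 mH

Step 1 — Angular frequency: ω = 2π·f = 2π·109 = 684.9 rad/s.
Step 2 — Component impedances:
  R1: Z = R = 330 Ω
  R2: Z = R = 24.1 Ω
  L: Z = jωL = j·684.9·0.101 = 0 + j69.17 Ω
Step 3 — Parallel branch: R2 || L = 1/(1/R2 + 1/L) = 21.49 + j7.488 Ω.
Step 4 — Series with R1: Z_total = R1 + (R2 || L) = 351.5 + j7.488 Ω = 351.6∠1.2° Ω.
Step 5 — Power factor: PF = cos(φ) = Re(Z)/|Z| = 351.49/351.57 = 0.9998.
Step 6 — Type: Im(Z) = 7.488 ⇒ lagging (phase φ = 1.2°).

PF = 0.9998 (lagging, φ = 1.2°)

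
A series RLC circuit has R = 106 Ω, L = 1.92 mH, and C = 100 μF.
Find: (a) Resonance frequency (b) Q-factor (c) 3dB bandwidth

Step 1 — Resonance condition Im(Z)=0 gives ω₀ = 1/√(LC).
Step 2 — ω₀ = 1/√(0.00192·0.0001) = 2282 rad/s.
Step 3 — f₀ = ω₀/(2π) = 363.2 Hz.
Step 4 — Series Q: Q = ω₀L/R = 2282·0.00192/106 = 0.04134.
Step 5 — 3dB bandwidth: Δω = ω₀/Q = 5.521e+04 rad/s; BW = Δω/(2π) = 8787 Hz.

(a) f₀ = 363.2 Hz  (b) Q = 0.04134  (c) BW = 8787 Hz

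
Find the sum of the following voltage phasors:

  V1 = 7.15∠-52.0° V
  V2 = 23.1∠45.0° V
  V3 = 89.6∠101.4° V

Step 1 — Convert each phasor to rectangular form:
  V1 = 7.15·(cos(-52.0°) + j·sin(-52.0°)) = 4.402 - j5.634 V
  V2 = 23.1·(cos(45.0°) + j·sin(45.0°)) = 16.33 + j16.33 V
  V3 = 89.6·(cos(101.4°) + j·sin(101.4°)) = -17.71 + j87.83 V
Step 2 — Sum components: V_total = 3.026 + j98.53 V.
Step 3 — Convert to polar: |V_total| = 98.58 V, ∠V_total = 88.2°.

V_total = 98.58∠88.2° V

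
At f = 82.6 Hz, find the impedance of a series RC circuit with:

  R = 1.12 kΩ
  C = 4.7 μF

Step 1 — Angular frequency: ω = 2π·f = 2π·82.6 = 519 rad/s.
Step 2 — Component impedances:
  R: Z = R = 1120 Ω
  C: Z = 1/(jωC) = -j/(ω·C) = 0 - j410 Ω
Step 3 — Series combination: Z_total = R + C = 1120 - j410 Ω = 1193∠-20.1° Ω.

Z = 1120 - j410 Ω = 1193∠-20.1° Ω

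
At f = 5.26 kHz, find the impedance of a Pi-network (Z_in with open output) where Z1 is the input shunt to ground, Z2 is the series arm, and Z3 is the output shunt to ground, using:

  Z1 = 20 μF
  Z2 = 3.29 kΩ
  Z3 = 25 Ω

Step 1 — Angular frequency: ω = 2π·f = 2π·5260 = 3.305e+04 rad/s.
Step 2 — Component impedances:
  Z1: Z = 1/(jωC) = -j/(ω·C) = 0 - j1.513 Ω
  Z2: Z = R = 3290 Ω
  Z3: Z = R = 25 Ω
Step 3 — With open output, the series arm Z2 and the output shunt Z3 appear in series to ground: Z2 + Z3 = 3315 Ω.
Step 4 — Parallel with input shunt Z1: Z_in = Z1 || (Z2 + Z3) = 0.0006904 - j1.513 Ω = 1.513∠-90.0° Ω.

Z = 0.0006904 - j1.513 Ω = 1.513∠-90.0° Ω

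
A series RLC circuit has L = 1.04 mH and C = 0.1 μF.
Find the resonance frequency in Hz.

Step 1 — Resonance condition Im(Z)=0 gives ω₀ = 1/√(LC).
Step 2 — ω₀ = 1/√(0.00104·1e-07) = 9.806e+04 rad/s.
Step 3 — f₀ = ω₀/(2π) = 1.561e+04 Hz.

f₀ = 1.561e+04 Hz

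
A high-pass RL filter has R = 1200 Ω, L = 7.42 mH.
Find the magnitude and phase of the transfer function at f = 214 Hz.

Step 1 — Angular frequency: ω = 2π·214 = 1345 rad/s.
Step 2 — Transfer function: H(jω) = jωL/(R + jωL).
Step 3 — Numerator jωL = j·9.977; denominator R + jωL = 1200 + j9.977.
Step 4 — H = 6.912e-05 + j0.008314.
Step 5 — Magnitude: |H| = 0.008314 (-41.6 dB); phase: φ = 89.5°.

|H| = 0.008314 (-41.6 dB), φ = 89.5°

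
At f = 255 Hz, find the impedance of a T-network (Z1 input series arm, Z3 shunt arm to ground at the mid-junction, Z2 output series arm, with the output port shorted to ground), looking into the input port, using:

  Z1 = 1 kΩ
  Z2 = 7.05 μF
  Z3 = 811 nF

Step 1 — Angular frequency: ω = 2π·f = 2π·255 = 1602 rad/s.
Step 2 — Component impedances:
  Z1: Z = R = 1000 Ω
  Z2: Z = 1/(jωC) = -j/(ω·C) = 0 - j88.53 Ω
  Z3: Z = 1/(jωC) = -j/(ω·C) = 0 - j769.6 Ω
Step 3 — With the output port shorted to ground, the output series arm Z2 runs from the junction to ground; the shunt arm Z3 also runs from the junction to ground. They appear in parallel: Z3 || Z2 = 0 - j79.4 Ω.
Step 4 — Series with input arm Z1: Z_in = Z1 + (Z3 || Z2) = 1000 - j79.4 Ω = 1003∠-4.5° Ω.

Z = 1000 - j79.4 Ω = 1003∠-4.5° Ω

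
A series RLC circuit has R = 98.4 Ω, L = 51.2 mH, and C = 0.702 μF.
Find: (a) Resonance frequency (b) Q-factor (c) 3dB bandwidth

Step 1 — Resonance: ω₀ = 1/√(LC) = 1/√(0.0512·7.02e-07) = 5275 rad/s.
Step 2 — f₀ = ω₀/(2π) = 839.5 Hz.
Step 3 — Series Q: Q = ω₀L/R = 5275·0.0512/98.4 = 2.745.
Step 4 — Bandwidth: Δω = ω₀/Q = 1922 rad/s; BW = Δω/(2π) = 305.9 Hz.

(a) f₀ = 839.5 Hz  (b) Q = 2.745  (c) BW = 305.9 Hz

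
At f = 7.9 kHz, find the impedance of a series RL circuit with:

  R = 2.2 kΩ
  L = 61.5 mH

Step 1 — Angular frequency: ω = 2π·f = 2π·7900 = 4.964e+04 rad/s.
Step 2 — Component impedances:
  R: Z = R = 2200 Ω
  L: Z = jωL = j·4.964e+04·0.0615 = 0 + j3053 Ω
Step 3 — Series combination: Z_total = R + L = 2200 + j3053 Ω = 3763∠54.2° Ω.

Z = 2200 + j3053 Ω = 3763∠54.2° Ω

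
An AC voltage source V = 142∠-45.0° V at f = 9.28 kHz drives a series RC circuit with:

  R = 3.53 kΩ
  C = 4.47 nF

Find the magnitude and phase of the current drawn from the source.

Step 1 — Angular frequency: ω = 2π·f = 2π·9280 = 5.831e+04 rad/s.
Step 2 — Component impedances:
  R: Z = R = 3530 Ω
  C: Z = 1/(jωC) = -j/(ω·C) = 0 - j3837 Ω
Step 3 — Series combination: Z_total = R + C = 3530 - j3837 Ω = 5214∠-47.4° Ω.
Step 4 — Source phasor: V = 142∠-45.0° V = 100.4 - j100.4 V.
Step 5 — Ohm's law: I = V / Z_total = (100.4 - j100.4) / (3530 - j3837) = 0.02721 + j0.001133 A.
Step 6 — Convert to polar: |I| = 0.02724 A, ∠I = 2.4°.

I = 0.02724∠2.4° A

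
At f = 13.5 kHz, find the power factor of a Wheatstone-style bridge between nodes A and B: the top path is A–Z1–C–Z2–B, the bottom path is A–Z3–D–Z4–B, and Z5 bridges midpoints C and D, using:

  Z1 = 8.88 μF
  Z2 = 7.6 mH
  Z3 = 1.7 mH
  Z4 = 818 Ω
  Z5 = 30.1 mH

Step 1 — Angular frequency: ω = 2π·f = 2π·1.35e+04 = 8.482e+04 rad/s.
Step 2 — Component impedances:
  Z1: Z = 1/(jωC) = -j/(ω·C) = 0 - j1.328 Ω
  Z2: Z = jωL = j·8.482e+04·0.0076 = 0 + j644.7 Ω
  Z3: Z = jωL = j·8.482e+04·0.0017 = 0 + j144.2 Ω
  Z4: Z = R = 818 Ω
  Z5: Z = jωL = j·8.482e+04·0.0301 = 0 + j2553 Ω
Step 3 — Bridge requires nodal analysis (the Z5 bridge couples midpoints C and D, so the two paths cannot be reduced to a simple series/parallel combination). Setting node B to ground and injecting 1 A at node A, the 3-node admittance system at A, C, D solves to V_A = Z_AB = 265.1 + j390.6 Ω = 472∠55.8° Ω.
Step 4 — Power factor: PF = cos(φ) = Re(Z)/|Z| = 265.074/472.036 = 0.5616.
Step 5 — Type: Im(Z) = 390.6 ⇒ lagging (phase φ = 55.8°).

PF = 0.5616 (lagging, φ = 55.8°)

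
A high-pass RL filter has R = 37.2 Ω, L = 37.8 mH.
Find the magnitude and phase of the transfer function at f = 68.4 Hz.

Step 1 — Angular frequency: ω = 2π·68.4 = 429.8 rad/s.
Step 2 — Transfer function: H(jω) = jωL/(R + jωL).
Step 3 — Numerator jωL = j·16.25; denominator R + jωL = 37.2 + j16.25.
Step 4 — H = 0.1602 + j0.3668.
Step 5 — Magnitude: |H| = 0.4002 (-8.0 dB); phase: φ = 66.4°.

|H| = 0.4002 (-8.0 dB), φ = 66.4°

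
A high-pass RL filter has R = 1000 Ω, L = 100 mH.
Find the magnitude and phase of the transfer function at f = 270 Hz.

Step 1 — Angular frequency: ω = 2π·270 = 1696 rad/s.
Step 2 — Transfer function: H(jω) = jωL/(R + jωL).
Step 3 — Numerator jωL = j·169.6; denominator R + jωL = 1000 + j169.6.
Step 4 — H = 0.02797 + j0.1649.
Step 5 — Magnitude: |H| = 0.1673 (-15.5 dB); phase: φ = 80.4°.

|H| = 0.1673 (-15.5 dB), φ = 80.4°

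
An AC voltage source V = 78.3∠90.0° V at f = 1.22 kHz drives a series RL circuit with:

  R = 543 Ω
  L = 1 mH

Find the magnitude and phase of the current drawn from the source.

Step 1 — Angular frequency: ω = 2π·f = 2π·1220 = 7665 rad/s.
Step 2 — Component impedances:
  R: Z = R = 543 Ω
  L: Z = jωL = j·7665·0.001 = 0 + j7.665 Ω
Step 3 — Series combination: Z_total = R + L = 543 + j7.665 Ω = 543.1∠0.8° Ω.
Step 4 — Source phasor: V = 78.3∠90.0° V = 0 + j78.3 V.
Step 5 — Ohm's law: I = V / Z_total = (0 + j78.3) / (543 + j7.665) = 0.002035 + j0.1442 A.
Step 6 — Convert to polar: |I| = 0.1442 A, ∠I = 89.2°.

I = 0.1442∠89.2° A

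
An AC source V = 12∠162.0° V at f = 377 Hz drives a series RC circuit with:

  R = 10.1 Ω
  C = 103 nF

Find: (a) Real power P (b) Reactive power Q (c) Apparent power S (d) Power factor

Step 1 — Angular frequency: ω = 2π·f = 2π·377 = 2369 rad/s.
Step 2 — Component impedances:
  R: Z = R = 10.1 Ω
  C: Z = 1/(jωC) = -j/(ω·C) = 0 - j4099 Ω
Step 3 — Series combination: Z_total = R + C = 10.1 - j4099 Ω = 4099∠-89.9° Ω.
Step 4 — Source phasor: V = 12∠162.0° V = -11.41 + j3.708 V.
Step 5 — Current: I = V / Z = -0.0009116 - j0.002782 A = 0.002928∠-108.1° A.
Step 6 — Complex power: S = V·I* = 8.658e-05 - j0.03513 VA.
Step 7 — Real power: P = Re(S) = 8.658e-05 W.
Step 8 — Reactive power: Q = Im(S) = -0.03513 VAR.
Step 9 — Apparent power: |S| = 0.03513 VA.
Step 10 — Power factor: PF = P/|S| = 0.002464 (leading).

(a) P = 8.658e-05 W  (b) Q = -0.03513 VAR  (c) S = 0.03513 VA  (d) PF = 0.002464 (leading)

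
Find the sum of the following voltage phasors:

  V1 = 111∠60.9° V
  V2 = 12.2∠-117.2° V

Step 1 — Convert each phasor to rectangular form:
  V1 = 111·(cos(60.9°) + j·sin(60.9°)) = 53.98 + j96.99 V
  V2 = 12.2·(cos(-117.2°) + j·sin(-117.2°)) = -5.577 - j10.85 V
Step 2 — Sum components: V_total = 48.41 + j86.14 V.
Step 3 — Convert to polar: |V_total| = 98.81 V, ∠V_total = 60.7°.

V_total = 98.81∠60.7° V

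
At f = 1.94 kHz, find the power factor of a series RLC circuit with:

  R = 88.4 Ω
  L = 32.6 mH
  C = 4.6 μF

Step 1 — Angular frequency: ω = 2π·f = 2π·1940 = 1.219e+04 rad/s.
Step 2 — Component impedances:
  R: Z = R = 88.4 Ω
  L: Z = jωL = j·1.219e+04·0.0326 = 0 + j397.4 Ω
  C: Z = 1/(jωC) = -j/(ω·C) = 0 - j17.83 Ω
Step 3 — Series combination: Z_total = R + L + C = 88.4 + j379.5 Ω = 389.7∠76.9° Ω.
Step 4 — Power factor: PF = cos(φ) = Re(Z)/|Z| = 88.4/389.7 = 0.2268.
Step 5 — Type: Im(Z) = 379.5 ⇒ lagging (phase φ = 76.9°).

PF = 0.2268 (lagging, φ = 76.9°)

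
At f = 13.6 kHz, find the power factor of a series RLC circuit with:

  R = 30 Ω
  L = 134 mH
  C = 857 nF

Step 1 — Angular frequency: ω = 2π·f = 2π·1.36e+04 = 8.545e+04 rad/s.
Step 2 — Component impedances:
  R: Z = R = 30 Ω
  L: Z = jωL = j·8.545e+04·0.134 = 0 + j1.145e+04 Ω
  C: Z = 1/(jωC) = -j/(ω·C) = 0 - j13.66 Ω
Step 3 — Series combination: Z_total = R + L + C = 30 + j1.144e+04 Ω = 1.144e+04∠89.8° Ω.
Step 4 — Power factor: PF = cos(φ) = Re(Z)/|Z| = 30/11437 = 0.002623.
Step 5 — Type: Im(Z) = 1.144e+04 ⇒ lagging (phase φ = 89.8°).

PF = 0.002623 (lagging, φ = 89.8°)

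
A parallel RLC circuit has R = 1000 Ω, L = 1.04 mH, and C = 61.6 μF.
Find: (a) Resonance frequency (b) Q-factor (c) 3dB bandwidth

Step 1 — Resonance: ω₀ = 1/√(LC) = 1/√(0.00104·6.16e-05) = 3951 rad/s.
Step 2 — f₀ = ω₀/(2π) = 628.8 Hz.
Step 3 — Parallel Q: Q = R/(ω₀L) = 1000/(3951·0.00104) = 243.4.
Step 4 — Bandwidth: Δω = ω₀/Q = 16.23 rad/s; BW = Δω/(2π) = 2.584 Hz.

(a) f₀ = 628.8 Hz  (b) Q = 243.4  (c) BW = 2.584 Hz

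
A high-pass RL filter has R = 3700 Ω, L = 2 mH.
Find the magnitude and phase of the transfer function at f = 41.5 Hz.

Step 1 — Angular frequency: ω = 2π·41.5 = 260.8 rad/s.
Step 2 — Transfer function: H(jω) = jωL/(R + jωL).
Step 3 — Numerator jωL = j·0.5215; denominator R + jωL = 3700 + j0.5215.
Step 4 — H = 1.987e-08 + j0.0001409.
Step 5 — Magnitude: |H| = 0.0001409 (-77.0 dB); phase: φ = 90.0°.

|H| = 0.0001409 (-77.0 dB), φ = 90.0°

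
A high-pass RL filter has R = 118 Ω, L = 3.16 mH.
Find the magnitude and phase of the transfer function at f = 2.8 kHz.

Step 1 — Angular frequency: ω = 2π·2800 = 1.759e+04 rad/s.
Step 2 — Transfer function: H(jω) = jωL/(R + jωL).
Step 3 — Numerator jωL = j·55.59; denominator R + jωL = 118 + j55.59.
Step 4 — H = 0.1816 + j0.3856.
Step 5 — Magnitude: |H| = 0.4262 (-7.4 dB); phase: φ = 64.8°.

|H| = 0.4262 (-7.4 dB), φ = 64.8°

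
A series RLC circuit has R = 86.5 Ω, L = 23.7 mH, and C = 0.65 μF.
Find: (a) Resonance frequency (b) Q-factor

Step 1 — Resonance condition Im(Z)=0 gives ω₀ = 1/√(LC).
Step 2 — ω₀ = 1/√(0.0237·6.5e-07) = 8057 rad/s.
Step 3 — f₀ = ω₀/(2π) = 1282 Hz.
Step 4 — Series Q: Q = ω₀L/R = 8057·0.0237/86.5 = 2.208.

(a) f₀ = 1282 Hz  (b) Q = 2.208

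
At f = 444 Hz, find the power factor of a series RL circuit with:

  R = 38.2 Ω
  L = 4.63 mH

Step 1 — Angular frequency: ω = 2π·f = 2π·444 = 2790 rad/s.
Step 2 — Component impedances:
  R: Z = R = 38.2 Ω
  L: Z = jωL = j·2790·0.00463 = 0 + j12.92 Ω
Step 3 — Series combination: Z_total = R + L = 38.2 + j12.92 Ω = 40.32∠18.7° Ω.
Step 4 — Power factor: PF = cos(φ) = Re(Z)/|Z| = 38.2/40.325 = 0.9473.
Step 5 — Type: Im(Z) = 12.92 ⇒ lagging (phase φ = 18.7°).

PF = 0.9473 (lagging, φ = 18.7°)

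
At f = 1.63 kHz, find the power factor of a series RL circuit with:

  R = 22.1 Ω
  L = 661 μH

Step 1 — Angular frequency: ω = 2π·f = 2π·1630 = 1.024e+04 rad/s.
Step 2 — Component impedances:
  R: Z = R = 22.1 Ω
  L: Z = jωL = j·1.024e+04·0.000661 = 0 + j6.77 Ω
Step 3 — Series combination: Z_total = R + L = 22.1 + j6.77 Ω = 23.11∠17.0° Ω.
Step 4 — Power factor: PF = cos(φ) = Re(Z)/|Z| = 22.1/23.114 = 0.9561.
Step 5 — Type: Im(Z) = 6.77 ⇒ lagging (phase φ = 17.0°).

PF = 0.9561 (lagging, φ = 17.0°)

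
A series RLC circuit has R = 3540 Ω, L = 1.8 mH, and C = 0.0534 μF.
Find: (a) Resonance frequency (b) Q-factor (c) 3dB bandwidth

Step 1 — Resonance: ω₀ = 1/√(LC) = 1/√(0.0018·5.34e-08) = 1.02e+05 rad/s.
Step 2 — f₀ = ω₀/(2π) = 1.623e+04 Hz.
Step 3 — Series Q: Q = ω₀L/R = 1.02e+05·0.0018/3540 = 0.05186.
Step 4 — Bandwidth: Δω = ω₀/Q = 1.967e+06 rad/s; BW = Δω/(2π) = 3.13e+05 Hz.

(a) f₀ = 1.623e+04 Hz  (b) Q = 0.05186  (c) BW = 3.13e+05 Hz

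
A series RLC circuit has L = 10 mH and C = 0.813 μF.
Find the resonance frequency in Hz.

Step 1 — Resonance condition Im(Z)=0 gives ω₀ = 1/√(LC).
Step 2 — ω₀ = 1/√(0.01·8.13e-07) = 1.109e+04 rad/s.
Step 3 — f₀ = ω₀/(2π) = 1765 Hz.

f₀ = 1765 Hz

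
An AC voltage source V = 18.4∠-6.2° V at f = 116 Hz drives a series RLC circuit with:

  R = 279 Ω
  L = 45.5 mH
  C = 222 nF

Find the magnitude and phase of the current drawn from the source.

Step 1 — Angular frequency: ω = 2π·f = 2π·116 = 728.8 rad/s.
Step 2 — Component impedances:
  R: Z = R = 279 Ω
  L: Z = jωL = j·728.8·0.0455 = 0 + j33.16 Ω
  C: Z = 1/(jωC) = -j/(ω·C) = 0 - j6180 Ω
Step 3 — Series combination: Z_total = R + L + C = 279 - j6147 Ω = 6153∠-87.4° Ω.
Step 4 — Source phasor: V = 18.4∠-6.2° V = 18.29 - j1.987 V.
Step 5 — Ohm's law: I = V / Z_total = (18.29 - j1.987) / (279 - j6147) = 0.0004574 + j0.002955 A.
Step 6 — Convert to polar: |I| = 0.00299 A, ∠I = 81.2°.

I = 0.00299∠81.2° A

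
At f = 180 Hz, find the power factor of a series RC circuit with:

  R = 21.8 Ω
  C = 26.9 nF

Step 1 — Angular frequency: ω = 2π·f = 2π·180 = 1131 rad/s.
Step 2 — Component impedances:
  R: Z = R = 21.8 Ω
  C: Z = 1/(jωC) = -j/(ω·C) = 0 - j3.287e+04 Ω
Step 3 — Series combination: Z_total = R + C = 21.8 - j3.287e+04 Ω = 3.287e+04∠-90.0° Ω.
Step 4 — Power factor: PF = cos(φ) = Re(Z)/|Z| = 21.8/3.287e+04 = 0.0006632.
Step 5 — Type: Im(Z) = -3.287e+04 ⇒ leading (phase φ = -90.0°).

PF = 0.0006632 (leading, φ = -90.0°)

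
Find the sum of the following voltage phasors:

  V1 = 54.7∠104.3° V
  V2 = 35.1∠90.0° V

Step 1 — Convert each phasor to rectangular form:
  V1 = 54.7·(cos(104.3°) + j·sin(104.3°)) = -13.51 + j53.01 V
  V2 = 35.1·(cos(90.0°) + j·sin(90.0°)) = 0 + j35.1 V
Step 2 — Sum components: V_total = -13.51 + j88.11 V.
Step 3 — Convert to polar: |V_total| = 89.14 V, ∠V_total = 98.7°.

V_total = 89.14∠98.7° V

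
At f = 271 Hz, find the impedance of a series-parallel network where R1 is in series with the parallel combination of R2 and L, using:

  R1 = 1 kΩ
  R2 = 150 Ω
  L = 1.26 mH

Step 1 — Angular frequency: ω = 2π·f = 2π·271 = 1703 rad/s.
Step 2 — Component impedances:
  R1: Z = R = 1000 Ω
  R2: Z = R = 150 Ω
  L: Z = jωL = j·1703·0.00126 = 0 + j2.145 Ω
Step 3 — Parallel branch: R2 || L = 1/(1/R2 + 1/L) = 0.03068 + j2.145 Ω.
Step 4 — Series with R1: Z_total = R1 + (R2 || L) = 1000 + j2.145 Ω = 1000∠0.1° Ω.

Z = 1000 + j2.145 Ω = 1000∠0.1° Ω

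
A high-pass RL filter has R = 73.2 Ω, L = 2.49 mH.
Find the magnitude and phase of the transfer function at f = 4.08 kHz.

Step 1 — Angular frequency: ω = 2π·4080 = 2.564e+04 rad/s.
Step 2 — Transfer function: H(jω) = jωL/(R + jωL).
Step 3 — Numerator jωL = j·63.83; denominator R + jωL = 73.2 + j63.83.
Step 4 — H = 0.432 + j0.4953.
Step 5 — Magnitude: |H| = 0.6572 (-3.6 dB); phase: φ = 48.9°.

|H| = 0.6572 (-3.6 dB), φ = 48.9°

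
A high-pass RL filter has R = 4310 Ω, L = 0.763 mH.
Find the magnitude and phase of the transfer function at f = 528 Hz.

Step 1 — Angular frequency: ω = 2π·528 = 3318 rad/s.
Step 2 — Transfer function: H(jω) = jωL/(R + jωL).
Step 3 — Numerator jωL = j·2.531; denominator R + jωL = 4310 + j2.531.
Step 4 — H = 3.449e-07 + j0.0005873.
Step 5 — Magnitude: |H| = 0.0005873 (-64.6 dB); phase: φ = 90.0°.

|H| = 0.0005873 (-64.6 dB), φ = 90.0°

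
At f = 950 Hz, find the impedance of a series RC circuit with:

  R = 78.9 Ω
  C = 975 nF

Step 1 — Angular frequency: ω = 2π·f = 2π·950 = 5969 rad/s.
Step 2 — Component impedances:
  R: Z = R = 78.9 Ω
  C: Z = 1/(jωC) = -j/(ω·C) = 0 - j171.8 Ω
Step 3 — Series combination: Z_total = R + C = 78.9 - j171.8 Ω = 189.1∠-65.3° Ω.

Z = 78.9 - j171.8 Ω = 189.1∠-65.3° Ω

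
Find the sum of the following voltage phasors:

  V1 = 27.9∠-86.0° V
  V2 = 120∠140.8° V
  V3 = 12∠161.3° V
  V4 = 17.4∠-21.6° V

Step 1 — Convert each phasor to rectangular form:
  V1 = 27.9·(cos(-86.0°) + j·sin(-86.0°)) = 1.946 - j27.83 V
  V2 = 120·(cos(140.8°) + j·sin(140.8°)) = -92.99 + j75.84 V
  V3 = 12·(cos(161.3°) + j·sin(161.3°)) = -11.37 + j3.847 V
  V4 = 17.4·(cos(-21.6°) + j·sin(-21.6°)) = 16.18 - j6.405 V
Step 2 — Sum components: V_total = -86.24 + j45.45 V.
Step 3 — Convert to polar: |V_total| = 97.48 V, ∠V_total = 152.2°.

V_total = 97.48∠152.2° V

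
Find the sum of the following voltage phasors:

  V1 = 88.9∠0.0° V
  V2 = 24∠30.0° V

Step 1 — Convert each phasor to rectangular form:
  V1 = 88.9·(cos(0.0°) + j·sin(0.0°)) = 88.9 V
  V2 = 24·(cos(30.0°) + j·sin(30.0°)) = 20.78 + j12 V
Step 2 — Sum components: V_total = 109.7 + j12 V.
Step 3 — Convert to polar: |V_total| = 110.3 V, ∠V_total = 6.2°.

V_total = 110.3∠6.2° V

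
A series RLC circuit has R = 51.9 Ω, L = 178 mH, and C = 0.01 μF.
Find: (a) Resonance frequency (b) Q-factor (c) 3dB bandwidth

Step 1 — Resonance: ω₀ = 1/√(LC) = 1/√(0.178·1e-08) = 2.37e+04 rad/s.
Step 2 — f₀ = ω₀/(2π) = 3772 Hz.
Step 3 — Series Q: Q = ω₀L/R = 2.37e+04·0.178/51.9 = 81.29.
Step 4 — Bandwidth: Δω = ω₀/Q = 291.6 rad/s; BW = Δω/(2π) = 46.41 Hz.

(a) f₀ = 3772 Hz  (b) Q = 81.29  (c) BW = 46.41 Hz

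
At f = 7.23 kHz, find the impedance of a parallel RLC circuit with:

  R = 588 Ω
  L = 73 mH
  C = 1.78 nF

Step 1 — Angular frequency: ω = 2π·f = 2π·7230 = 4.543e+04 rad/s.
Step 2 — Component impedances:
  R: Z = R = 588 Ω
  L: Z = jωL = j·4.543e+04·0.073 = 0 + j3316 Ω
  C: Z = 1/(jωC) = -j/(ω·C) = 0 - j1.237e+04 Ω
Step 3 — Parallel combination: 1/Z_total = 1/R + 1/L + 1/C; Z_total = 578.3 + j75.04 Ω = 583.1∠7.4° Ω.

Z = 578.3 + j75.04 Ω = 583.1∠7.4° Ω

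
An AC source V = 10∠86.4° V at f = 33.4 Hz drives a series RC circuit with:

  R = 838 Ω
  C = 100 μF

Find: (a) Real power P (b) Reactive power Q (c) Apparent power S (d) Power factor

Step 1 — Angular frequency: ω = 2π·f = 2π·33.4 = 209.9 rad/s.
Step 2 — Component impedances:
  R: Z = R = 838 Ω
  C: Z = 1/(jωC) = -j/(ω·C) = 0 - j47.65 Ω
Step 3 — Series combination: Z_total = R + C = 838 - j47.65 Ω = 839.4∠-3.3° Ω.
Step 4 — Source phasor: V = 10∠86.4° V = 0.6279 + j9.98 V.
Step 5 — Current: I = V / Z = 7.184e-05 + j0.01191 A = 0.01191∠89.7° A.
Step 6 — Complex power: S = V·I* = 0.1189 - j0.006764 VA.
Step 7 — Real power: P = Re(S) = 0.1189 W.
Step 8 — Reactive power: Q = Im(S) = -0.006764 VAR.
Step 9 — Apparent power: |S| = 0.1191 VA.
Step 10 — Power factor: PF = P/|S| = 0.9984 (leading).

(a) P = 0.1189 W  (b) Q = -0.006764 VAR  (c) S = 0.1191 VA  (d) PF = 0.9984 (leading)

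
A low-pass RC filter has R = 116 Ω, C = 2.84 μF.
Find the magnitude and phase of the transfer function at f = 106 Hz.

Step 1 — Angular frequency: ω = 2π·106 = 666 rad/s.
Step 2 — Transfer function: H(jω) = 1/(1 + jωRC).
Step 3 — Denominator: 1 + jωRC = 1 + j·666·116·2.84e-06 = 1 + j0.2194.
Step 4 — H = 0.9541 - j0.2093.
Step 5 — Magnitude: |H| = 0.9768 (-0.2 dB); phase: φ = -12.4°.

|H| = 0.9768 (-0.2 dB), φ = -12.4°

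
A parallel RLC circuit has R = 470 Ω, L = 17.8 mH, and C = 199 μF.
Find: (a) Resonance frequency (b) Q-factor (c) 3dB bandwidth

Step 1 — Resonance: ω₀ = 1/√(LC) = 1/√(0.0178·0.000199) = 531.3 rad/s.
Step 2 — f₀ = ω₀/(2π) = 84.56 Hz.
Step 3 — Parallel Q: Q = R/(ω₀L) = 470/(531.3·0.0178) = 49.7.
Step 4 — Bandwidth: Δω = ω₀/Q = 10.69 rad/s; BW = Δω/(2π) = 1.702 Hz.

(a) f₀ = 84.56 Hz  (b) Q = 49.7  (c) BW = 1.702 Hz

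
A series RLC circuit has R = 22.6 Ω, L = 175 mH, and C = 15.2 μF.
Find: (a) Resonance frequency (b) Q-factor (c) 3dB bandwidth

Step 1 — Resonance condition Im(Z)=0 gives ω₀ = 1/√(LC).
Step 2 — ω₀ = 1/√(0.175·1.52e-05) = 613.1 rad/s.
Step 3 — f₀ = ω₀/(2π) = 97.58 Hz.
Step 4 — Series Q: Q = ω₀L/R = 613.1·0.175/22.6 = 4.748.
Step 5 — 3dB bandwidth: Δω = ω₀/Q = 129.1 rad/s; BW = Δω/(2π) = 20.55 Hz.

(a) f₀ = 97.58 Hz  (b) Q = 4.748  (c) BW = 20.55 Hz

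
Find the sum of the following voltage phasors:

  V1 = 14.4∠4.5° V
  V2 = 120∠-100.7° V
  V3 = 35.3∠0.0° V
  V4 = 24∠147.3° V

Step 1 — Convert each phasor to rectangular form:
  V1 = 14.4·(cos(4.5°) + j·sin(4.5°)) = 14.36 + j1.13 V
  V2 = 120·(cos(-100.7°) + j·sin(-100.7°)) = -22.28 - j117.9 V
  V3 = 35.3·(cos(0.0°) + j·sin(0.0°)) = 35.3 V
  V4 = 24·(cos(147.3°) + j·sin(147.3°)) = -20.2 + j12.97 V
Step 2 — Sum components: V_total = 7.179 - j103.8 V.
Step 3 — Convert to polar: |V_total| = 104.1 V, ∠V_total = -86.0°.

V_total = 104.1∠-86.0° V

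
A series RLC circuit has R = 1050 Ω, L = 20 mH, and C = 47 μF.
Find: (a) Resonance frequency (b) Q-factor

Step 1 — Resonance condition Im(Z)=0 gives ω₀ = 1/√(LC).
Step 2 — ω₀ = 1/√(0.02·4.7e-05) = 1031 rad/s.
Step 3 — f₀ = ω₀/(2π) = 164.2 Hz.
Step 4 — Series Q: Q = ω₀L/R = 1031·0.02/1050 = 0.01965.

(a) f₀ = 164.2 Hz  (b) Q = 0.01965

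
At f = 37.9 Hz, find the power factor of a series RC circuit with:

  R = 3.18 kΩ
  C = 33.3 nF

Step 1 — Angular frequency: ω = 2π·f = 2π·37.9 = 238.1 rad/s.
Step 2 — Component impedances:
  R: Z = R = 3180 Ω
  C: Z = 1/(jωC) = -j/(ω·C) = 0 - j1.261e+05 Ω
Step 3 — Series combination: Z_total = R + C = 3180 - j1.261e+05 Ω = 1.261e+05∠-88.6° Ω.
Step 4 — Power factor: PF = cos(φ) = Re(Z)/|Z| = 3180/1.2615e+05 = 0.02521.
Step 5 — Type: Im(Z) = -1.261e+05 ⇒ leading (phase φ = -88.6°).

PF = 0.02521 (leading, φ = -88.6°)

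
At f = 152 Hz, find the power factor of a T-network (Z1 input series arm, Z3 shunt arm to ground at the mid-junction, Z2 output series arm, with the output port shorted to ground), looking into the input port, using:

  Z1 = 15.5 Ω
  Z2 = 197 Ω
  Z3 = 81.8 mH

Step 1 — Angular frequency: ω = 2π·f = 2π·152 = 955 rad/s.
Step 2 — Component impedances:
  Z1: Z = R = 15.5 Ω
  Z2: Z = R = 197 Ω
  Z3: Z = jωL = j·955·0.0818 = 0 + j78.12 Ω
Step 3 — With the output port shorted to ground, the output series arm Z2 runs from the junction to ground; the shunt arm Z3 also runs from the junction to ground. They appear in parallel: Z3 || Z2 = 26.77 + j67.51 Ω.
Step 4 — Series with input arm Z1: Z_in = Z1 + (Z3 || Z2) = 42.27 + j67.51 Ω = 79.65∠57.9° Ω.
Step 5 — Power factor: PF = cos(φ) = Re(Z)/|Z| = 42.27/79.65 = 0.5307.
Step 6 — Type: Im(Z) = 67.51 ⇒ lagging (phase φ = 57.9°).

PF = 0.5307 (lagging, φ = 57.9°)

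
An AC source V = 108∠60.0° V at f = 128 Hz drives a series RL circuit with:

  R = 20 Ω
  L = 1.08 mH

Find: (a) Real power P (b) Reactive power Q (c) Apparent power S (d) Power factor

Step 1 — Angular frequency: ω = 2π·f = 2π·128 = 804.2 rad/s.
Step 2 — Component impedances:
  R: Z = R = 20 Ω
  L: Z = jωL = j·804.2·0.00108 = 0 + j0.8686 Ω
Step 3 — Series combination: Z_total = R + L = 20 + j0.8686 Ω = 20.02∠2.5° Ω.
Step 4 — Source phasor: V = 108∠60.0° V = 54 + j93.53 V.
Step 5 — Current: I = V / Z = 2.898 + j4.551 A = 5.395∠57.5° A.
Step 6 — Complex power: S = V·I* = 582.1 + j25.28 VA.
Step 7 — Real power: P = Re(S) = 582.1 W.
Step 8 — Reactive power: Q = Im(S) = 25.28 VAR.
Step 9 — Apparent power: |S| = 582.7 VA.
Step 10 — Power factor: PF = P/|S| = 0.9991 (lagging).

(a) P = 582.1 W  (b) Q = 25.28 VAR  (c) S = 582.7 VA  (d) PF = 0.9991 (lagging)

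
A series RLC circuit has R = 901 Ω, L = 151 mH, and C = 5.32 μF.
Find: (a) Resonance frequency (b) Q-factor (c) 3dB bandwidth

Step 1 — Resonance: ω₀ = 1/√(LC) = 1/√(0.151·5.32e-06) = 1116 rad/s.
Step 2 — f₀ = ω₀/(2π) = 177.6 Hz.
Step 3 — Series Q: Q = ω₀L/R = 1116·0.151/901 = 0.187.
Step 4 — Bandwidth: Δω = ω₀/Q = 5967 rad/s; BW = Δω/(2π) = 949.7 Hz.

(a) f₀ = 177.6 Hz  (b) Q = 0.187  (c) BW = 949.7 Hz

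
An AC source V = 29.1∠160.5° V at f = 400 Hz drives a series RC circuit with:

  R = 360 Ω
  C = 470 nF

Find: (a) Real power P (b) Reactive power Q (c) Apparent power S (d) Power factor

Step 1 — Angular frequency: ω = 2π·f = 2π·400 = 2513 rad/s.
Step 2 — Component impedances:
  R: Z = R = 360 Ω
  C: Z = 1/(jωC) = -j/(ω·C) = 0 - j846.6 Ω
Step 3 — Series combination: Z_total = R + C = 360 - j846.6 Ω = 919.9∠-67.0° Ω.
Step 4 — Source phasor: V = 29.1∠160.5° V = -27.43 + j9.714 V.
Step 5 — Current: I = V / Z = -0.02139 - j0.02331 A = 0.03163∠-132.5° A.
Step 6 — Complex power: S = V·I* = 0.3602 - j0.8471 VA.
Step 7 — Real power: P = Re(S) = 0.3602 W.
Step 8 — Reactive power: Q = Im(S) = -0.8471 VAR.
Step 9 — Apparent power: |S| = 0.9205 VA.
Step 10 — Power factor: PF = P/|S| = 0.3913 (leading).

(a) P = 0.3602 W  (b) Q = -0.8471 VAR  (c) S = 0.9205 VA  (d) PF = 0.3913 (leading)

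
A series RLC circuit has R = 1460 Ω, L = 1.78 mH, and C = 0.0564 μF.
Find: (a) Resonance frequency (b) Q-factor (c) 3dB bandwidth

Step 1 — Resonance: ω₀ = 1/√(LC) = 1/√(0.00178·5.64e-08) = 9.98e+04 rad/s.
Step 2 — f₀ = ω₀/(2π) = 1.588e+04 Hz.
Step 3 — Series Q: Q = ω₀L/R = 9.98e+04·0.00178/1460 = 0.1217.
Step 4 — Bandwidth: Δω = ω₀/Q = 8.202e+05 rad/s; BW = Δω/(2π) = 1.305e+05 Hz.

(a) f₀ = 1.588e+04 Hz  (b) Q = 0.1217  (c) BW = 1.305e+05 Hz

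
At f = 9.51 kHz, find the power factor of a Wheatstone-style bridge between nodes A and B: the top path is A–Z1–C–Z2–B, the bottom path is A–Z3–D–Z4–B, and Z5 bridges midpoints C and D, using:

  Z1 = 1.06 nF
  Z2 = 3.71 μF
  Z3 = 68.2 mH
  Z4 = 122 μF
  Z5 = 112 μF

Step 1 — Angular frequency: ω = 2π·f = 2π·9510 = 5.975e+04 rad/s.
Step 2 — Component impedances:
  Z1: Z = 1/(jωC) = -j/(ω·C) = 0 - j1.579e+04 Ω
  Z2: Z = 1/(jωC) = -j/(ω·C) = 0 - j4.511 Ω
  Z3: Z = jωL = j·5.975e+04·0.0682 = 0 + j4075 Ω
  Z4: Z = 1/(jωC) = -j/(ω·C) = 0 - j0.1372 Ω
  Z5: Z = 1/(jωC) = -j/(ω·C) = 0 - j0.1494 Ω
Step 3 — Bridge requires nodal analysis (the Z5 bridge couples midpoints C and D, so the two paths cannot be reduced to a simple series/parallel combination). Setting node B to ground and injecting 1 A at node A, the 3-node admittance system at A, C, D solves to V_A = Z_AB = 0 + j5493 Ω = 5493∠90.0° Ω.
Step 4 — Power factor: PF = cos(φ) = Re(Z)/|Z| = 0/5493 = 0.
Step 5 — Type: Im(Z) = 5493 ⇒ lagging (phase φ = 90.0°).

PF = 0 (lagging, φ = 90.0°)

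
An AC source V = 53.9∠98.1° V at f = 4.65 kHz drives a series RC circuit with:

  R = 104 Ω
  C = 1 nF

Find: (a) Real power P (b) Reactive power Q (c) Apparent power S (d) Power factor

Step 1 — Angular frequency: ω = 2π·f = 2π·4650 = 2.922e+04 rad/s.
Step 2 — Component impedances:
  R: Z = R = 104 Ω
  C: Z = 1/(jωC) = -j/(ω·C) = 0 - j3.423e+04 Ω
Step 3 — Series combination: Z_total = R + C = 104 - j3.423e+04 Ω = 3.423e+04∠-89.8° Ω.
Step 4 — Source phasor: V = 53.9∠98.1° V = -7.595 + j53.36 V.
Step 5 — Current: I = V / Z = -0.00156 - j0.0002171 A = 0.001575∠-172.1° A.
Step 6 — Complex power: S = V·I* = 0.0002579 - j0.08488 VA.
Step 7 — Real power: P = Re(S) = 0.0002579 W.
Step 8 — Reactive power: Q = Im(S) = -0.08488 VAR.
Step 9 — Apparent power: |S| = 0.08488 VA.
Step 10 — Power factor: PF = P/|S| = 0.003039 (leading).

(a) P = 0.0002579 W  (b) Q = -0.08488 VAR  (c) S = 0.08488 VA  (d) PF = 0.003039 (leading)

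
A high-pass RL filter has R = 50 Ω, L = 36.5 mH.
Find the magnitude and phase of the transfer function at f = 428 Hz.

Step 1 — Angular frequency: ω = 2π·428 = 2689 rad/s.
Step 2 — Transfer function: H(jω) = jωL/(R + jωL).
Step 3 — Numerator jωL = j·98.16; denominator R + jωL = 50 + j98.16.
Step 4 — H = 0.794 + j0.4044.
Step 5 — Magnitude: |H| = 0.8911 (-1.0 dB); phase: φ = 27.0°.

|H| = 0.8911 (-1.0 dB), φ = 27.0°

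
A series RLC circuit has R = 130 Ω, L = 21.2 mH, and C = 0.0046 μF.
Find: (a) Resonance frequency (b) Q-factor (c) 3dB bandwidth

Step 1 — Resonance condition Im(Z)=0 gives ω₀ = 1/√(LC).
Step 2 — ω₀ = 1/√(0.0212·4.6e-09) = 1.013e+05 rad/s.
Step 3 — f₀ = ω₀/(2π) = 1.612e+04 Hz.
Step 4 — Series Q: Q = ω₀L/R = 1.013e+05·0.0212/130 = 16.51.
Step 5 — 3dB bandwidth: Δω = ω₀/Q = 6132 rad/s; BW = Δω/(2π) = 976 Hz.

(a) f₀ = 1.612e+04 Hz  (b) Q = 16.51  (c) BW = 976 Hz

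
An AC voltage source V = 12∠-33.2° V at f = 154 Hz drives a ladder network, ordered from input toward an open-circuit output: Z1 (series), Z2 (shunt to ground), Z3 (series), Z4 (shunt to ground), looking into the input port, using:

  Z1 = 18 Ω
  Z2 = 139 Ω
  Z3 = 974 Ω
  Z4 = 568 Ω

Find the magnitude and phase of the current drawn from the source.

Step 1 — Angular frequency: ω = 2π·f = 2π·154 = 967.6 rad/s.
Step 2 — Component impedances:
  Z1: Z = R = 18 Ω
  Z2: Z = R = 139 Ω
  Z3: Z = R = 974 Ω
  Z4: Z = R = 568 Ω
Step 3 — Ladder network (open output): work backward from the far end, alternating series and parallel combinations. Z_in = 145.5 Ω = 145.5∠0.0° Ω.
Step 4 — Source phasor: V = 12∠-33.2° V = 10.04 - j6.571 V.
Step 5 — Ohm's law: I = V / Z_total = (10.04 - j6.571) / (145.5) = 0.06901 - j0.04516 A.
Step 6 — Convert to polar: |I| = 0.08247 A, ∠I = -33.2°.

I = 0.08247∠-33.2° A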